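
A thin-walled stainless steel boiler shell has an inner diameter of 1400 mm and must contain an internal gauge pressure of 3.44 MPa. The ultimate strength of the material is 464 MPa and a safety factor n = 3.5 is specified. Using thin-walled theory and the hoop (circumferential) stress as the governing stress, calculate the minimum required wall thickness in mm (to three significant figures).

σ_allow = 464/3.5 = 132.6 MPa.
Hoop stress σ_h = pD/(2t), so t = pD/(2σ_allow) = 3.44×1400/(2×132.6) = 18.16 mm.

t = 18.2 mm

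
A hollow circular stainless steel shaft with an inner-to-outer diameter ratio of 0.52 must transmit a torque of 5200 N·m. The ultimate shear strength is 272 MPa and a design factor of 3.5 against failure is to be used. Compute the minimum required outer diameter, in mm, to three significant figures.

τ_allow = 272/3.5 = 77.71 MPa.
For a hollow shaft τ = 16T/[πd_o³(1−k⁴)] with k = 0.52, so 1−k⁴ = 0.9269.
d_o³ = 16T/[π τ_allow (1−k⁴)] = 16×5200000/(π×77.71×0.9269) = 367700 mm³.
d_o = 71.64 mm.

d_o = 71.6 mm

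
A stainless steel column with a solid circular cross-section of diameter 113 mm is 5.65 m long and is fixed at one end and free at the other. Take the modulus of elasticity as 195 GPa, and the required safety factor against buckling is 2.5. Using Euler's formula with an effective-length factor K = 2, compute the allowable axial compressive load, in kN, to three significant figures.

P_allow = 48.3 kN

I = πd⁴/64 = π×113⁴/64 = 8.004×10^6 mm⁴.
Effective length L_e = KL = 2×5.65 m = 11300 mm.
Euler critical load P_cr = π²EI/L_e² = π²×195000×8.004×10^6/11300² = 120600 N.
P_allow = P_cr/n = 120600/2.5 = 48250 N.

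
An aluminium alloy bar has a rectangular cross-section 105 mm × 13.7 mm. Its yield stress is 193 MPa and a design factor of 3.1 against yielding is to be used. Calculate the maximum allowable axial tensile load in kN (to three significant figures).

F_allow = 89.6 kN

σ_allow = 193/3.1 = 62.26 MPa.
A = 105×13.7 = 1438 mm².
F_allow = σ_allow × A = 62.26×1438 = 89560 N.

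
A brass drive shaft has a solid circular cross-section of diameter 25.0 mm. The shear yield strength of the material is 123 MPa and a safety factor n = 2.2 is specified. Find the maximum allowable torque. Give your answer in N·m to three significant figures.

T_allow = 172 N·m

τ_allow = 123/2.2 = 55.91 MPa.
For a solid shaft T_allow = τ_allow·πd³/16; πd³/16 = π×25.0³/16 = 3068 mm³.
T_allow = 55.91×3068 = 171500 N·mm = 171.5 N·m.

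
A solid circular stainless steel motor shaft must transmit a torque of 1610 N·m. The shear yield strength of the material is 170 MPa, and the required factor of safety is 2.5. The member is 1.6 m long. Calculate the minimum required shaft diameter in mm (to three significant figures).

d = 49.4 mm

Allowable shear stress τ_allow = 170/2.5 = 68.00 MPa.
For a solid shaft τ = 16T/(πd³), so d³ = 16T/(π τ_allow) = 16×1610000/(π×68.00) = 120600 mm³.
d = (120600)^(1/3) = 49.40 mm.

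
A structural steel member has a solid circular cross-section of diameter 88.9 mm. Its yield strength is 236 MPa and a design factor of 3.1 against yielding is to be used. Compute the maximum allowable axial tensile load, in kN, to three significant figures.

σ_allow = 236/3.1 = 76.13 MPa.
A = πd²/4 = π×88.9²/4 = 6207 mm².
F_allow = σ_allow × A = 76.13×6207 = 472500 N.

F_allow = 473 kN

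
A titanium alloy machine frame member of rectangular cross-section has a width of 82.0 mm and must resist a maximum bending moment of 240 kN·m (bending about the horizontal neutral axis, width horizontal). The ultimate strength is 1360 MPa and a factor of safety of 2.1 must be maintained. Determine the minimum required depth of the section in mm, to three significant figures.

h = 165 mm

σ_allow = 1360/2.1 = 647.6 MPa.
For a rectangular section σ = 6M/(bh²), so h² = 6M/(b σ_allow) = 6×2.4000×10^8/(82.0×647.6) = 27120 mm².
h = 164.7 mm.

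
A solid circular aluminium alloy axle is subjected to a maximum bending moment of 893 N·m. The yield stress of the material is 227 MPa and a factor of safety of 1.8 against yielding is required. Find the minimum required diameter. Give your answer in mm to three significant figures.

σ_allow = 227/1.8 = 126.1 MPa.
For a solid circular section σ = 32M/(πd³), so d³ = 32M/(π σ_allow) = 32×893000/(π×126.1) = 72130 mm³.
d = 41.63 mm.

d = 41.6 mm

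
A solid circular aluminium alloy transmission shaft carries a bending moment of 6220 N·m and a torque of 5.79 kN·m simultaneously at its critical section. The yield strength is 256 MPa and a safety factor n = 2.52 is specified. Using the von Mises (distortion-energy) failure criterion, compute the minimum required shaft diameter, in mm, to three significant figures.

σ_allow = σ_y/n = 256/2.52 = 101.6 MPa.
For a solid shaft σ_b = 32M/(πd³) and τ = 16T/(πd³), so the von Mises stress is σ' = (16/πd³)·√(4M²+3T²).
√(4M²+3T²) = √(4×(6.220×10^6)² + 3×(5.790×10^6)²) = 1.598×10^7 N·mm.
d³ = 16×1.598×10^7/(π×101.6) = 801100 mm³.
d = 92.87 mm.

d = 92.9 mm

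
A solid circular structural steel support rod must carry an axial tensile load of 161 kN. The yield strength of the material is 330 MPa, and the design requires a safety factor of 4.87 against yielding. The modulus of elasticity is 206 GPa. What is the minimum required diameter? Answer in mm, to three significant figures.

Allowable stress σ_allow = 330/4.87 = 67.76 MPa.
Required area A = F/σ_allow = 161000/67.76 = 2376 mm².
A = πd²/4 → d = √(4A/π) = 55.00 mm.

d = 55.0 mm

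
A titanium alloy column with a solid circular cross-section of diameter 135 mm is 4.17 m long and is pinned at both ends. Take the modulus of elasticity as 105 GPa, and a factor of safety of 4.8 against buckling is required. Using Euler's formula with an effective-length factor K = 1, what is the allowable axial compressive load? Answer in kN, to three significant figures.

I = πd⁴/64 = π×135⁴/64 = 1.630×10^7 mm⁴.
Effective length L_e = KL = 1×4.17 m = 4170 mm.
Euler critical load P_cr = π²EI/L_e² = π²×105000×1.630×10^7/4170² = 971700 N.
P_allow = P_cr/n = 971700/4.8 = 202400 N.

P_allow = 202 kN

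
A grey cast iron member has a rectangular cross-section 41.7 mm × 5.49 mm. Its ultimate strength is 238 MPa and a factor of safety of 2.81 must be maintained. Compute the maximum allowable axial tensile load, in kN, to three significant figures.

F_allow = 19.4 kN

σ_allow = 238/2.81 = 84.70 MPa.
A = 41.7×5.49 = 228.9 mm².
F_allow = σ_allow × A = 84.70×228.9 = 19390 N.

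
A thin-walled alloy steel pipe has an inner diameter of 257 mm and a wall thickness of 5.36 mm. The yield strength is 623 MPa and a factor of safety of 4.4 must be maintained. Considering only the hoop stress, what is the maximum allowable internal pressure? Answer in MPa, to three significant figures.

p_allow = 5.91 MPa

σ_allow = 623/4.4 = 141.6 MPa.
σ_h = pD/(2t) → p_allow = 2σ_allow t/D = 2×141.6×5.36/257 = 5.906 MPa.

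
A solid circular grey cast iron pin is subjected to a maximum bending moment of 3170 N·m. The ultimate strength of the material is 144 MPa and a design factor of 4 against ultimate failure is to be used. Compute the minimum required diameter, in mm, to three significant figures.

σ_allow = 144/4 = 36.00 MPa.
For a solid circular section σ = 32M/(πd³), so d³ = 32M/(π σ_allow) = 32×3170000/(π×36.00) = 896900 mm³.
d = 96.44 mm.

d = 96.4 mm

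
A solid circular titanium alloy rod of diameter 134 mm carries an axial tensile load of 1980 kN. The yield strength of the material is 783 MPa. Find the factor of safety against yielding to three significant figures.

n = 5.58

A = πd²/4 = 14100 mm².
σ = F/A = 1980000/14100 = 140.4 MPa.
n = 783/140.4 = 5.577.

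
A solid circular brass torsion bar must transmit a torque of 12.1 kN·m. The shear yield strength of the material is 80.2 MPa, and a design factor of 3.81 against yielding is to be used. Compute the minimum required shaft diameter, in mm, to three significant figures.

d = 143 mm

Allowable shear stress τ_allow = 80.2/3.81 = 21.05 MPa.
For a solid shaft τ = 16T/(πd³), so d³ = 16T/(π τ_allow) = 16×1.2100×10^7/(π×21.05) = 2.928×10^6 mm³.
d = (2.928×10^6)^(1/3) = 143.1 mm.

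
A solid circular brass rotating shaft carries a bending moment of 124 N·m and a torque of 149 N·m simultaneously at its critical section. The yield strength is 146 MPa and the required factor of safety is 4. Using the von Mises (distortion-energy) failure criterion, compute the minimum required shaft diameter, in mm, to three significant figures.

d = 36.8 mm

σ_allow = σ_y/n = 146/4 = 36.50 MPa.
For a solid shaft σ_b = 32M/(πd³) and τ = 16T/(πd³), so the von Mises stress is σ' = (16/πd³)·√(4M²+3T²).
√(4M²+3T²) = √(4×(124000)² + 3×(149000)²) = 357900 N·mm.
d³ = 16×357900/(π×36.50) = 49940 mm³.
d = 36.83 mm.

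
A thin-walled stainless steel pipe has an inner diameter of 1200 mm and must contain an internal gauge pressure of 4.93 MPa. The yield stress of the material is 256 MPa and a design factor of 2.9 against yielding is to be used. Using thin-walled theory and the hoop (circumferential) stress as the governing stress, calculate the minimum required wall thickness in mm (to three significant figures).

σ_allow = 256/2.9 = 88.28 MPa.
Hoop stress σ_h = pD/(2t), so t = pD/(2σ_allow) = 4.93×1200/(2×88.28) = 33.51 mm.

t = 33.5 mm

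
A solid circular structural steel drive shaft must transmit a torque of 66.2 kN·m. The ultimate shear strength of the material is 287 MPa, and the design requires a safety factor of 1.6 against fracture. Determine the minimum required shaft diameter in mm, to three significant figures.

d = 123 mm

Allowable shear stress τ_allow = 287/1.6 = 179.4 MPa.
For a solid shaft τ = 16T/(πd³), so d³ = 16T/(π τ_allow) = 16×6.6200×10^7/(π×179.4) = 1.880×10^6 mm³.
d = (1.880×10^6)^(1/3) = 123.4 mm.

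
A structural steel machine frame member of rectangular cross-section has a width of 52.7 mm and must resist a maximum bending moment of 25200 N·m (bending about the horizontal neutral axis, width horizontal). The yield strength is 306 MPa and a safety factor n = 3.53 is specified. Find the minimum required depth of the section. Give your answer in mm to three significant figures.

σ_allow = 306/3.53 = 86.69 MPa.
For a rectangular section σ = 6M/(bh²), so h² = 6M/(b σ_allow) = 6×2.5200×10^7/(52.7×86.69) = 33100 mm².
h = 181.9 mm.

h = 182 mm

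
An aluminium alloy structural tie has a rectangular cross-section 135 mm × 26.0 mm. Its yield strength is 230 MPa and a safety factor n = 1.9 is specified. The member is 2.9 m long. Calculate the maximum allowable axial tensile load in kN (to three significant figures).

F_allow = 425 kN

σ_allow = 230/1.9 = 121.1 MPa.
A = 135×26.0 = 3510 mm².
F_allow = σ_allow × A = 121.1×3510 = 424900 N.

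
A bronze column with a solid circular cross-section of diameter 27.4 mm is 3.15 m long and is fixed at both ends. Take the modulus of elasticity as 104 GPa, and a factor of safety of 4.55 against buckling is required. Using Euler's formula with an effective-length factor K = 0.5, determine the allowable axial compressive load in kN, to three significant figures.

P_allow = 2.52 kN

I = πd⁴/64 = π×27.4⁴/64 = 27670 mm⁴.
Effective length L_e = KL = 0.5×3.15 m = 1575 mm.
Euler critical load P_cr = π²EI/L_e² = π²×104000×27670/1575² = 11450 N.
P_allow = P_cr/n = 11450/4.55 = 2516 N.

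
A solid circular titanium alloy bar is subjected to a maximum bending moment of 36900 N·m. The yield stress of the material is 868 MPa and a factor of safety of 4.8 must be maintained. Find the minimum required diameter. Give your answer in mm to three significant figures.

d = 128 mm

σ_allow = 868/4.8 = 180.8 MPa.
For a solid circular section σ = 32M/(πd³), so d³ = 32M/(π σ_allow) = 32×3.6900×10^7/(π×180.8) = 2.078×10^6 mm³.
d = 127.6 mm.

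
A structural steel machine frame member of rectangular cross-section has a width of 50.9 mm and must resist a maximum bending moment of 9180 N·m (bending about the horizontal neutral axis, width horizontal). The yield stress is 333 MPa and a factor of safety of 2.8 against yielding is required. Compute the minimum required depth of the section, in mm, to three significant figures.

h = 95.4 mm

σ_allow = 333/2.8 = 118.9 MPa.
For a rectangular section σ = 6M/(bh²), so h² = 6M/(b σ_allow) = 6×9180000/(50.9×118.9) = 9099 mm².
h = 95.39 mm.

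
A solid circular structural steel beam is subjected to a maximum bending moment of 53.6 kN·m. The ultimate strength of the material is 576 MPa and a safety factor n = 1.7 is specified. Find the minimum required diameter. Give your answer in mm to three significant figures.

σ_allow = 576/1.7 = 338.8 MPa.
For a solid circular section σ = 32M/(πd³), so d³ = 32M/(π σ_allow) = 32×5.3600×10^7/(π×338.8) = 1.611×10^6 mm³.
d = 117.2 mm.

d = 117 mm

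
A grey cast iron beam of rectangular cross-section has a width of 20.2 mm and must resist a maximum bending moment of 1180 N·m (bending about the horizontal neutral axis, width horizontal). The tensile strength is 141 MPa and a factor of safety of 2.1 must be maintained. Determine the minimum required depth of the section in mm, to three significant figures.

σ_allow = 141/2.1 = 67.14 MPa.
For a rectangular section σ = 6M/(bh²), so h² = 6M/(b σ_allow) = 6×1180000/(20.2×67.14) = 5220 mm².
h = 72.25 mm.

h = 72.3 mm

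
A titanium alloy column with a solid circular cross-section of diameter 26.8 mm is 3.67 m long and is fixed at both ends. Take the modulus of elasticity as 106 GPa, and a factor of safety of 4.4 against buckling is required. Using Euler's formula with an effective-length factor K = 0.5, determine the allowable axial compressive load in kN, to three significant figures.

P_allow = 1.79 kN

I = πd⁴/64 = π×26.8⁴/64 = 25320 mm⁴.
Effective length L_e = KL = 0.5×3.67 m = 1835 mm.
Euler critical load P_cr = π²EI/L_e² = π²×106000×25320/1835² = 7868 N.
P_allow = P_cr/n = 7868/4.4 = 1788 N.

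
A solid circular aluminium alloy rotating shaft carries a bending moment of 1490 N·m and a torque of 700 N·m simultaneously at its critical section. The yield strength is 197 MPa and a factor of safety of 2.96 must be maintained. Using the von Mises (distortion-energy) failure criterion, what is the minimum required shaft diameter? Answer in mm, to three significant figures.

d = 62.7 mm

σ_allow = σ_y/n = 197/2.96 = 66.55 MPa.
For a solid shaft σ_b = 32M/(πd³) and τ = 16T/(πd³), so the von Mises stress is σ' = (16/πd³)·√(4M²+3T²).
√(4M²+3T²) = √(4×(1.490×10^6)² + 3×(700000)²) = 3.217×10^6 N·mm.
d³ = 16×3.217×10^6/(π×66.55) = 246200 mm³.
d = 62.67 mm.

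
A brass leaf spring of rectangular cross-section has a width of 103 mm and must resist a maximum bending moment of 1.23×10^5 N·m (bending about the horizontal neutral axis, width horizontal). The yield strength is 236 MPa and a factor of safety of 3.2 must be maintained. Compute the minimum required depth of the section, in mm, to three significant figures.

h = 312 mm

σ_allow = 236/3.2 = 73.75 MPa.
For a rectangular section σ = 6M/(bh²), so h² = 6M/(b σ_allow) = 6×1.2300×10^8/(103×73.75) = 97150 mm².
h = 311.7 mm.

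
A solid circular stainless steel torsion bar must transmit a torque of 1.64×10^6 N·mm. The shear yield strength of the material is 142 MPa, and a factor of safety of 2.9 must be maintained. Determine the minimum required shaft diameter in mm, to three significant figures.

Allowable shear stress τ_allow = 142/2.9 = 48.97 MPa.
For a solid shaft τ = 16T/(πd³), so d³ = 16T/(π τ_allow) = 16×1640000/(π×48.97) = 170600 mm³.
d = (170600)^(1/3) = 55.46 mm.

d = 55.5 mm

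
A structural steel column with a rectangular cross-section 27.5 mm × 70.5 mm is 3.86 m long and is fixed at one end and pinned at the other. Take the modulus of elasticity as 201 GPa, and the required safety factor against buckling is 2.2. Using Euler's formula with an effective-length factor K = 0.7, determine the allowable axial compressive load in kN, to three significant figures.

P_allow = 15.1 kN

Buckling occurs about the weak axis: I_min = h·b³/12 = 70.5×27.5³/12 = 122200 mm⁴ (b = 27.5 mm is the smaller dimension).
Effective length L_e = KL = 0.7×3.86 m = 2702 mm.
Euler critical load P_cr = π²EI/L_e² = π²×201000×122200/2702² = 33200 N.
P_allow = P_cr/n = 33200/2.2 = 15090 N.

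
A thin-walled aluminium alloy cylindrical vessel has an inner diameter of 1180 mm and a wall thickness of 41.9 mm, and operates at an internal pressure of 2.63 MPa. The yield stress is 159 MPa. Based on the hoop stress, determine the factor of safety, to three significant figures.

n = 4.29

σ_h = pD/(2t) = 2.63×1180/(2×41.9) = 37.03 MPa.
n = 159/37.03 = 4.293.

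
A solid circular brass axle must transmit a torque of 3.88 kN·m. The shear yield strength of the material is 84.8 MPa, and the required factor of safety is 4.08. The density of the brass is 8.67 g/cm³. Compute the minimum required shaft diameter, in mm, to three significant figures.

d = 98.3 mm

Allowable shear stress τ_allow = 84.8/4.08 = 20.78 MPa.
For a solid shaft τ = 16T/(πd³), so d³ = 16T/(π τ_allow) = 16×3880000/(π×20.78) = 950700 mm³.
d = (950700)^(1/3) = 98.33 mm.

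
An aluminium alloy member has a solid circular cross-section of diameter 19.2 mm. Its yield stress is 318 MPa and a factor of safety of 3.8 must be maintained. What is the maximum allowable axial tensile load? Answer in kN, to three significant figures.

F_allow = 24.2 kN

σ_allow = 318/3.8 = 83.68 MPa.
A = πd²/4 = π×19.2²/4 = 289.5 mm².
F_allow = σ_allow × A = 83.68×289.5 = 24230 N.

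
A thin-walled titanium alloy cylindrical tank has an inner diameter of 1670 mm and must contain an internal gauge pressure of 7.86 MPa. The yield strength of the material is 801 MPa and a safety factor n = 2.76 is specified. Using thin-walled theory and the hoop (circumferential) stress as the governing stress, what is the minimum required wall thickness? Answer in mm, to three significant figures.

t = 22.6 mm

σ_allow = 801/2.76 = 290.2 MPa.
Hoop stress σ_h = pD/(2t), so t = pD/(2σ_allow) = 7.86×1670/(2×290.2) = 22.61 mm.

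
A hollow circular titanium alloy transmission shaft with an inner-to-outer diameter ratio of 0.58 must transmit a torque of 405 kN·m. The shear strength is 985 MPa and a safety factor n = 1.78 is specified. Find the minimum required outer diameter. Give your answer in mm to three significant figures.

τ_allow = 985/1.78 = 553.4 MPa.
For a hollow shaft τ = 16T/[πd_o³(1−k⁴)] with k = 0.58, so 1−k⁴ = 0.8868.
d_o³ = 16T/[π τ_allow (1−k⁴)] = 16×4.0500×10^8/(π×553.4×0.8868) = 4.203×10^6 mm³.
d_o = 161.4 mm.

d_o = 161 mm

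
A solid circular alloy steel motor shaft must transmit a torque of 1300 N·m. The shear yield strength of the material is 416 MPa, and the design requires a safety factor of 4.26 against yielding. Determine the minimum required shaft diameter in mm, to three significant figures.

d = 40.8 mm

Allowable shear stress τ_allow = 416/4.26 = 97.65 MPa.
For a solid shaft τ = 16T/(πd³), so d³ = 16T/(π τ_allow) = 16×1300000/(π×97.65) = 67800 mm³.
d = (67800)^(1/3) = 40.78 mm.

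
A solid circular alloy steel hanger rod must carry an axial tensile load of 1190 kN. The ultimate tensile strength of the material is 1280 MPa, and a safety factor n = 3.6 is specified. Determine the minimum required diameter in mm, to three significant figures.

d = 65.3 mm

Allowable stress σ_allow = 1280/3.6 = 355.6 MPa.
Required area A = F/σ_allow = 1190000/355.6 = 3347 mm².
A = πd²/4 → d = √(4A/π) = 65.28 mm.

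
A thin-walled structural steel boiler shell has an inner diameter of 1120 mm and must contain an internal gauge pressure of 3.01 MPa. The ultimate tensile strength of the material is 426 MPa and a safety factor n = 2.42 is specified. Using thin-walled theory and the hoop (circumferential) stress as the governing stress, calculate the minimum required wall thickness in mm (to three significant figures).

t = 9.58 mm

σ_allow = 426/2.42 = 176.0 MPa.
Hoop stress σ_h = pD/(2t), so t = pD/(2σ_allow) = 3.01×1120/(2×176.0) = 9.575 mm.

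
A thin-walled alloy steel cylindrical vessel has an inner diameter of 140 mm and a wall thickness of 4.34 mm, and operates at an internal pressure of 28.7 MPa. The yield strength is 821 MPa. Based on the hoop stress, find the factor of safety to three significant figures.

σ_h = pD/(2t) = 28.7×140/(2×4.34) = 462.9 MPa.
n = 821/462.9 = 1.774.

n = 1.77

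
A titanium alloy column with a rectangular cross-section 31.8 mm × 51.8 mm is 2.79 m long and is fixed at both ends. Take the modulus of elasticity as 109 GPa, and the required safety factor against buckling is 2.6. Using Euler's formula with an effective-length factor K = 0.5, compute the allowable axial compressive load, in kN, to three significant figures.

P_allow = 29.5 kN

Buckling occurs about the weak axis: I_min = h·b³/12 = 51.8×31.8³/12 = 138800 mm⁴ (b = 31.8 mm is the smaller dimension).
Effective length L_e = KL = 0.5×2.79 m = 1395 mm.
Euler critical load P_cr = π²EI/L_e² = π²×109000×138800/1395² = 76740 N.
P_allow = P_cr/n = 76740/2.6 = 29510 N.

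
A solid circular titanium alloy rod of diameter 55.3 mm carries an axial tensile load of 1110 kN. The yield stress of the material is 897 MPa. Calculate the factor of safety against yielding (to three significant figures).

n = 1.94

A = πd²/4 = 2402 mm².
σ = F/A = 1110000/2402 = 462.1 MPa.
n = 897/462.1 = 1.941.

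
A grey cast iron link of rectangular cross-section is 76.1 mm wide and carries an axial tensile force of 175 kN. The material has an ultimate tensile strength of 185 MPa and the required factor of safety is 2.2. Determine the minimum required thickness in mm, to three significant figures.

t = 27.3 mm

σ_allow = 185/2.2 = 84.09 MPa.
Required area A = F/σ_allow = 175000/84.09 = 2081 mm².
t = A/w = 2081/76.1 = 27.35 mm.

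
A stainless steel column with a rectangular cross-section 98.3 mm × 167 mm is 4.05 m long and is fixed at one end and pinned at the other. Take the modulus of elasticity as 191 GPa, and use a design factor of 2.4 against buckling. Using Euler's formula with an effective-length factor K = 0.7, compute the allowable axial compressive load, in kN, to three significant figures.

Buckling occurs about the weak axis: I_min = h·b³/12 = 167×98.3³/12 = 1.322×10^7 mm⁴ (b = 98.3 mm is the smaller dimension).
Effective length L_e = KL = 0.7×4.05 m = 2835 mm.
Euler critical load P_cr = π²EI/L_e² = π²×191000×1.322×10^7/2835² = 3.100×10^6 N.
P_allow = P_cr/n = 3.100×10^6/2.4 = 1.292×10^6 N.

P_allow = 1290 kN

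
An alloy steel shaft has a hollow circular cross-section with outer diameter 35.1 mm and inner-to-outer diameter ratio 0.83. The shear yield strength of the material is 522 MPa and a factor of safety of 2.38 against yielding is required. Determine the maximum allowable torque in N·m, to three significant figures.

τ_allow = 522/2.38 = 219.3 MPa.
For a hollow shaft T_allow = τ_allow·πd_o³(1−k⁴)/16 with 1−k⁴ = 0.5254, so πd_o³(1−k⁴)/16 = 4461 mm³.
T_allow = 219.3×4461 = 978500 N·mm = 978.5 N·m.

T_allow = 978 N·m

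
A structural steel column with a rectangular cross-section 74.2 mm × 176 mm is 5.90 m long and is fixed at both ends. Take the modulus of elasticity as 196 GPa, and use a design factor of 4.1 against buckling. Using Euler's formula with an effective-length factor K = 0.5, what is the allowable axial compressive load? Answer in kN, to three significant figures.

P_allow = 325 kN

Buckling occurs about the weak axis: I_min = h·b³/12 = 176×74.2³/12 = 5.992×10^6 mm⁴ (b = 74.2 mm is the smaller dimension).
Effective length L_e = KL = 0.5×5.90 m = 2950 mm.
Euler critical load P_cr = π²EI/L_e² = π²×196000×5.992×10^6/2950² = 1.332×10^6 N.
P_allow = P_cr/n = 1.332×10^6/4.1 = 324800 N.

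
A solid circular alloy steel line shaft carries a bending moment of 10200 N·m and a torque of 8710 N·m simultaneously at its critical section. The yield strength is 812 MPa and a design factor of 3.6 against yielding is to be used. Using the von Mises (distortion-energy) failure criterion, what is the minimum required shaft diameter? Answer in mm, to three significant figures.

σ_allow = σ_y/n = 812/3.6 = 225.6 MPa.
For a solid shaft σ_b = 32M/(πd³) and τ = 16T/(πd³), so the von Mises stress is σ' = (16/πd³)·√(4M²+3T²).
√(4M²+3T²) = √(4×(1.020×10^7)² + 3×(8.710×10^6)²) = 2.537×10^7 N·mm.
d³ = 16×2.537×10^7/(π×225.6) = 572900 mm³.
d = 83.05 mm.

d = 83.1 mm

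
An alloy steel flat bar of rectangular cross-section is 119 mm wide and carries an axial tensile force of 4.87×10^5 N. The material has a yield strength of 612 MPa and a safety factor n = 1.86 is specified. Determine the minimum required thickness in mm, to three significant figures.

t = 12.4 mm

σ_allow = 612/1.86 = 329.0 MPa.
Required area A = F/σ_allow = 487000/329.0 = 1480 mm².
t = A/w = 1480/119 = 12.44 mm.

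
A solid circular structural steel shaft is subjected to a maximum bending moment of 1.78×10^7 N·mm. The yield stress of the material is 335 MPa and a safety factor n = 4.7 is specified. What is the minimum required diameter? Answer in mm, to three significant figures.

σ_allow = 335/4.7 = 71.28 MPa.
For a solid circular section σ = 32M/(πd³), so d³ = 32M/(π σ_allow) = 32×1.7800×10^7/(π×71.28) = 2.544×10^6 mm³.
d = 136.5 mm.

d = 137 mm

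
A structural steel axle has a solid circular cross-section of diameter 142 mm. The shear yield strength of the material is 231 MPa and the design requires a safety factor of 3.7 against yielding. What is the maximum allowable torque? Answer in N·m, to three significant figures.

τ_allow = 231/3.7 = 62.43 MPa.
For a solid shaft T_allow = τ_allow·πd³/16; πd³/16 = π×142³/16 = 562200 mm³.
T_allow = 62.43×562200 = 3.510×10^7 N·mm = 35100 N·m.

T_allow = 35100 N·m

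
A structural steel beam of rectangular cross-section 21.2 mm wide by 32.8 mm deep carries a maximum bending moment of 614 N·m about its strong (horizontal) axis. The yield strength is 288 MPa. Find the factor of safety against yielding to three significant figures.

n = 1.78

Section modulus S = bh²/6 = 21.2×32.8²/6 = 3801 mm³.
σ = M/S = 614000/3801 = 161.5 MPa.
n = 288/161.5 = 1.783.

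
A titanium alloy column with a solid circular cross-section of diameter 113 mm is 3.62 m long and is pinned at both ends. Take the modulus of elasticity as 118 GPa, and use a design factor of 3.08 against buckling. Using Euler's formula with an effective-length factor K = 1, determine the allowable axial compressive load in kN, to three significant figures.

I = πd⁴/64 = π×113⁴/64 = 8.004×10^6 mm⁴.
Effective length L_e = KL = 1×3.62 m = 3620 mm.
Euler critical load P_cr = π²EI/L_e² = π²×118000×8.004×10^6/3620² = 711300 N.
P_allow = P_cr/n = 711300/3.08 = 230900 N.

P_allow = 231 kN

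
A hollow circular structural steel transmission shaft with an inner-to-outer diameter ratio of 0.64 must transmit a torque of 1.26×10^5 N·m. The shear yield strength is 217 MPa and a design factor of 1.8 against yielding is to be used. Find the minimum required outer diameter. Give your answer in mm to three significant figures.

τ_allow = 217/1.8 = 120.6 MPa.
For a hollow shaft τ = 16T/[πd_o³(1−k⁴)] with k = 0.64, so 1−k⁴ = 0.8322.
d_o³ = 16T/[π τ_allow (1−k⁴)] = 16×1.2600×10^8/(π×120.6×0.8322) = 6.396×10^6 mm³.
d_o = 185.6 mm.

d_o = 186 mm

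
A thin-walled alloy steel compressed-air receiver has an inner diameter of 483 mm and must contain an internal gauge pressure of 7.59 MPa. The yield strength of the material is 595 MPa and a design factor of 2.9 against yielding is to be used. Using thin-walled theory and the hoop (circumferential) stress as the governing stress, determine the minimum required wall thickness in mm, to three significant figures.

t = 8.93 mm

σ_allow = 595/2.9 = 205.2 MPa.
Hoop stress σ_h = pD/(2t), so t = pD/(2σ_allow) = 7.59×483/(2×205.2) = 8.934 mm.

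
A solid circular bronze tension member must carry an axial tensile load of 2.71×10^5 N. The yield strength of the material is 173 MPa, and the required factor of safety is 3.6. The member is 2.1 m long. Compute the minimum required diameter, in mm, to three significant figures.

d = 84.7 mm

Allowable stress σ_allow = 173/3.6 = 48.06 MPa.
Required area A = F/σ_allow = 271000/48.06 = 5639 mm².
A = πd²/4 → d = √(4A/π) = 84.74 mm.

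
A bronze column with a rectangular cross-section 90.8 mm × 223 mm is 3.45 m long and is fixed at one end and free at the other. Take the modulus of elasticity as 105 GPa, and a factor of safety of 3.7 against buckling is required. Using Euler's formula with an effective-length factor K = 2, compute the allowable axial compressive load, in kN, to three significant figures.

Buckling occurs about the weak axis: I_min = h·b³/12 = 223×90.8³/12 = 1.391×10^7 mm⁴ (b = 90.8 mm is the smaller dimension).
Effective length L_e = KL = 2×3.45 m = 6900 mm.
Euler critical load P_cr = π²EI/L_e² = π²×105000×1.391×10^7/6900² = 302800 N.
P_allow = P_cr/n = 302800/3.7 = 81840 N.

P_allow = 81.8 kN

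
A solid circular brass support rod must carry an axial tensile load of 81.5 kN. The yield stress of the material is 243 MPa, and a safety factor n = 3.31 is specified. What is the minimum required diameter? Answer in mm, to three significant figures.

Allowable stress σ_allow = 243/3.31 = 73.41 MPa.
Required area A = F/σ_allow = 81500/73.41 = 1110 mm².
A = πd²/4 → d = √(4A/π) = 37.60 mm.

d = 37.6 mm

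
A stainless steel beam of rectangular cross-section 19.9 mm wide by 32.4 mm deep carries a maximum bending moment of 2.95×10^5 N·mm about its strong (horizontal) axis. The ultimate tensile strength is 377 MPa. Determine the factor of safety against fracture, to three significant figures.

n = 4.45

Section modulus S = bh²/6 = 19.9×32.4²/6 = 3482 mm³.
σ = M/S = 295000/3482 = 84.73 MPa.
n = 377/84.73 = 4.449.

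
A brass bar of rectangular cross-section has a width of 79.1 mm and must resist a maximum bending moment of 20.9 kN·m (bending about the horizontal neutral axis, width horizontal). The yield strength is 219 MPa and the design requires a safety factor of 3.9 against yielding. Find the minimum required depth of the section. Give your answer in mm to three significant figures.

h = 168 mm

σ_allow = 219/3.9 = 56.15 MPa.
For a rectangular section σ = 6M/(bh²), so h² = 6M/(b σ_allow) = 6×2.0900×10^7/(79.1×56.15) = 28230 mm².
h = 168.0 mm.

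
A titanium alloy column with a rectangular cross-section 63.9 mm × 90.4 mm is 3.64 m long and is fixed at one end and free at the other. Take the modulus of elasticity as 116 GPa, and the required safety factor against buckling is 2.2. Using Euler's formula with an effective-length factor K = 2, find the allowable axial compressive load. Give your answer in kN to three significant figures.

P_allow = 19.3 kN

Buckling occurs about the weak axis: I_min = h·b³/12 = 90.4×63.9³/12 = 1.966×10^6 mm⁴ (b = 63.9 mm is the smaller dimension).
Effective length L_e = KL = 2×3.64 m = 7280 mm.
Euler critical load P_cr = π²EI/L_e² = π²×116000×1.966×10^6/7280² = 42460 N.
P_allow = P_cr/n = 42460/2.2 = 19300 N.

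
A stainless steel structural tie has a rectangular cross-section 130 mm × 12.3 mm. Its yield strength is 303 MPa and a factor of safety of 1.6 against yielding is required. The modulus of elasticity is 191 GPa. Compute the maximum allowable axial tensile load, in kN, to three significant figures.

F_allow = 303 kN

σ_allow = 303/1.6 = 189.4 MPa.
A = 130×12.3 = 1599 mm².
F_allow = σ_allow × A = 189.4×1599 = 302800 N.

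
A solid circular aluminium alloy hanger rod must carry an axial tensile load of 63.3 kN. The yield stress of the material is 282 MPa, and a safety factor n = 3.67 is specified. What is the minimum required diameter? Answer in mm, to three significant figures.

d = 32.4 mm

Allowable stress σ_allow = 282/3.67 = 76.84 MPa.
Required area A = F/σ_allow = 63300/76.84 = 823.8 mm².
A = πd²/4 → d = √(4A/π) = 32.39 mm.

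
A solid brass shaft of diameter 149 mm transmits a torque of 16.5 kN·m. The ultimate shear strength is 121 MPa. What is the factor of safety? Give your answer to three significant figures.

n = 4.76

τ = 16T/(πd³) = 16×1.6500×10^7/(π×149³) = 25.40 MPa.
n = τ_limit/τ = 121/25.40 = 4.763.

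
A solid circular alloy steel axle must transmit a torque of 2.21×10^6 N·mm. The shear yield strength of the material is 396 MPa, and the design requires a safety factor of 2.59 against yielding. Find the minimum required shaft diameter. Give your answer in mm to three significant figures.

Allowable shear stress τ_allow = 396/2.59 = 152.9 MPa.
For a solid shaft τ = 16T/(πd³), so d³ = 16T/(π τ_allow) = 16×2210000/(π×152.9) = 73620 mm³.
d = (73620)^(1/3) = 41.91 mm.

d = 41.9 mm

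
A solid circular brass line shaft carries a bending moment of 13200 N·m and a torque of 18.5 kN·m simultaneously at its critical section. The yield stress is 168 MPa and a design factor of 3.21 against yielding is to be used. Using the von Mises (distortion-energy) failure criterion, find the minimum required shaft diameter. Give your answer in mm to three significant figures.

σ_allow = σ_y/n = 168/3.21 = 52.34 MPa.
For a solid shaft σ_b = 32M/(πd³) and τ = 16T/(πd³), so the von Mises stress is σ' = (16/πd³)·√(4M²+3T²).
√(4M²+3T²) = √(4×(1.320×10^7)² + 3×(1.850×10^7)²) = 4.152×10^7 N·mm.
d³ = 16×4.152×10^7/(π×52.34) = 4.040×10^6 mm³.
d = 159.3 mm.

d = 159 mm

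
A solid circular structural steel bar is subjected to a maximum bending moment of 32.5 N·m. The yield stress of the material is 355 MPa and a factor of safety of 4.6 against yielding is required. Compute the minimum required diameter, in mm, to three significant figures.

σ_allow = 355/4.6 = 77.17 MPa.
For a solid circular section σ = 32M/(πd³), so d³ = 32M/(π σ_allow) = 32×32500/(π×77.17) = 4290 mm³.
d = 16.25 mm.

d = 16.2 mm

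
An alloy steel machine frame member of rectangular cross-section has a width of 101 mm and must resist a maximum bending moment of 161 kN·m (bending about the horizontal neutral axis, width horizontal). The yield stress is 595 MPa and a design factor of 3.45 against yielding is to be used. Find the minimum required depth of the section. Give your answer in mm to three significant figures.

h = 235 mm

σ_allow = 595/3.45 = 172.5 MPa.
For a rectangular section σ = 6M/(bh²), so h² = 6M/(b σ_allow) = 6×1.6100×10^8/(101×172.5) = 55460 mm².
h = 235.5 mm.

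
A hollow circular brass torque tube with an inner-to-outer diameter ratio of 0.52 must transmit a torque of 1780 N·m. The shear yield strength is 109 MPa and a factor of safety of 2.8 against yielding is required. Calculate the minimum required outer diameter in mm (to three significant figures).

d_o = 63.1 mm

τ_allow = 109/2.8 = 38.93 MPa.
For a hollow shaft τ = 16T/[πd_o³(1−k⁴)] with k = 0.52, so 1−k⁴ = 0.9269.
d_o³ = 16T/[π τ_allow (1−k⁴)] = 16×1780000/(π×38.93×0.9269) = 251200 mm³.
d_o = 63.10 mm.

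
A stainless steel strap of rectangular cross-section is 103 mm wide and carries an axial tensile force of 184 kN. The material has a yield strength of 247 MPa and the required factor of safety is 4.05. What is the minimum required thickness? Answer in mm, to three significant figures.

σ_allow = 247/4.05 = 60.99 MPa.
Required area A = F/σ_allow = 184000/60.99 = 3017 mm².
t = A/w = 3017/103 = 29.29 mm.

t = 29.3 mm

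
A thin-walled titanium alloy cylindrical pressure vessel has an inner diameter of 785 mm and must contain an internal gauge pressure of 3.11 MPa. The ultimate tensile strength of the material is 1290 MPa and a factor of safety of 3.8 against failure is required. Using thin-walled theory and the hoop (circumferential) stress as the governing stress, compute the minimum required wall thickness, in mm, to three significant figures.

t = 3.60 mm

σ_allow = 1290/3.8 = 339.5 MPa.
Hoop stress σ_h = pD/(2t), so t = pD/(2σ_allow) = 3.11×785/(2×339.5) = 3.596 mm.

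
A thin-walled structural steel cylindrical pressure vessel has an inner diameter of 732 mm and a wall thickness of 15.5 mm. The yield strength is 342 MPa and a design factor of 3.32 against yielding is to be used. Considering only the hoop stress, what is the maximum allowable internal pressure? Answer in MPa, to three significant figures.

p_allow = 4.36 MPa

σ_allow = 342/3.32 = 103.0 MPa.
σ_h = pD/(2t) → p_allow = 2σ_allow t/D = 2×103.0×15.5/732 = 4.363 MPa.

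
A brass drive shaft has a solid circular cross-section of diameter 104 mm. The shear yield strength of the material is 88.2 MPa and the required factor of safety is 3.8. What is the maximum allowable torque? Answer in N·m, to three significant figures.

T_allow = 5130 N·m

τ_allow = 88.2/3.8 = 23.21 MPa.
For a solid shaft T_allow = τ_allow·πd³/16; πd³/16 = π×104³/16 = 220900 mm³.
T_allow = 23.21×220900 = 5.126×10^6 N·mm = 5126 N·m.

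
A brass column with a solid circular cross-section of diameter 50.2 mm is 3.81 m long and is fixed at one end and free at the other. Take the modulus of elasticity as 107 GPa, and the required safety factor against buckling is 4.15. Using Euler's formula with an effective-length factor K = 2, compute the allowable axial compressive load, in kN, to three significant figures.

P_allow = 1.37 kN

I = πd⁴/64 = π×50.2⁴/64 = 311700 mm⁴.
Effective length L_e = KL = 2×3.81 m = 7620 mm.
Euler critical load P_cr = π²EI/L_e² = π²×107000×311700/7620² = 5670 N.
P_allow = P_cr/n = 5670/4.15 = 1366 N.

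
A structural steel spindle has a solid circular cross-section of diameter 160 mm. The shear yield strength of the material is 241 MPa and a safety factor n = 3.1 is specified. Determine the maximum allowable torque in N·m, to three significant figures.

T_allow = 62500 N·m

τ_allow = 241/3.1 = 77.74 MPa.
For a solid shaft T_allow = τ_allow·πd³/16; πd³/16 = π×160³/16 = 804200 mm³.
T_allow = 77.74×804200 = 6.252×10^7 N·mm = 62520 N·m.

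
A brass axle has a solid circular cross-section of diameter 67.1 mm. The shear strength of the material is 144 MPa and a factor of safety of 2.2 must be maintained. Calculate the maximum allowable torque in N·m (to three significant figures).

T_allow = 3880 N·m

τ_allow = 144/2.2 = 65.45 MPa.
For a solid shaft T_allow = τ_allow·πd³/16; πd³/16 = π×67.1³/16 = 59320 mm³.
T_allow = 65.45×59320 = 3.883×10^6 N·mm = 3883 N·m.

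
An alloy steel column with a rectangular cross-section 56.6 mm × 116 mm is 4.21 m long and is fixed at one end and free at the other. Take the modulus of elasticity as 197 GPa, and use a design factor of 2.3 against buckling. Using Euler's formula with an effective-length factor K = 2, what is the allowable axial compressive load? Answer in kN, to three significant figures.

P_allow = 20.9 kN

Buckling occurs about the weak axis: I_min = h·b³/12 = 116×56.6³/12 = 1.753×10^6 mm⁴ (b = 56.6 mm is the smaller dimension).
Effective length L_e = KL = 2×4.21 m = 8420 mm.
Euler critical load P_cr = π²EI/L_e² = π²×197000×1.753×10^6/8420² = 48070 N.
P_allow = P_cr/n = 48070/2.3 = 20900 N.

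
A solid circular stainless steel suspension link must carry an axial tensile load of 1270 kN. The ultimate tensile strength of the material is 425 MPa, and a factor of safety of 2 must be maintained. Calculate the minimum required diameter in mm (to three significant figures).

Allowable stress σ_allow = 425/2 = 212.5 MPa.
Required area A = F/σ_allow = 1270000/212.5 = 5976 mm².
A = πd²/4 → d = √(4A/π) = 87.23 mm.

d = 87.2 mm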